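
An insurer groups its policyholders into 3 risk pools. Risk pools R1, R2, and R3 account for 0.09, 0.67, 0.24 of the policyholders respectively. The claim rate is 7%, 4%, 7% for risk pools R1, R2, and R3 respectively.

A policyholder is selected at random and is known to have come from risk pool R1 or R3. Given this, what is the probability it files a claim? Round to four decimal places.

0.0700

Let S = {R1, R3}.
P(S) = 0.09 + 0.24 = 0.33.
P(C ∩ S) = 0.07·0.09 + 0.07·0.24 = 0.0063 + 0.0168 = 0.0231.
P(C | S) = 0.0231 / 0.33 = 0.070000…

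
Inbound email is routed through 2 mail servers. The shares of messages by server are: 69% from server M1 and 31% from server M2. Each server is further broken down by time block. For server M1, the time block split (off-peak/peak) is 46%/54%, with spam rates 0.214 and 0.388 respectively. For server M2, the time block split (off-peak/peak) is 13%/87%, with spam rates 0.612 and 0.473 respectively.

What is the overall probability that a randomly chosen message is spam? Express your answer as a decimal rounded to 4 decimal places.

0.3647

P(S|M1) = 0.46·0.214 + 0.54·0.388 = 0.09844 + 0.20952 = 0.30796
P(S|M2) = 0.13·0.612 + 0.87·0.473 = 0.07956 + 0.41151 = 0.49107
Then overall,
P(S) = 0.69·0.30796 + 0.31·0.49107
      = 0.2124924 + 0.1522317 = 0.3647241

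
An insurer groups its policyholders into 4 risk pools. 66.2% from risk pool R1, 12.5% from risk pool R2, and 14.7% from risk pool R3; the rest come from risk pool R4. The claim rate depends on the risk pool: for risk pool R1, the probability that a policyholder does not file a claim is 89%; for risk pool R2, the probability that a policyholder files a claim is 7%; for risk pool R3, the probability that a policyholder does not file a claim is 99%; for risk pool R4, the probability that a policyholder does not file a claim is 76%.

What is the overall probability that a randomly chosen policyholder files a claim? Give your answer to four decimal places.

P(R4) = 1 − (0.662 + 0.125 + 0.147) = 0.066.
P(C|R1) = 1 − 0.89 = 0.11.
P(C|R3) = 1 − 0.99 = 0.01.
P(C|R4) = 1 − 0.76 = 0.24.
By the law of total probability,
P(C) = P(C|R1)·P(R1) + P(C|R2)·P(R2) + P(C|R3)·P(R3) + P(C|R4)·P(R4)
      = 0.11·0.662 + 0.07·0.125 + 0.01·0.147 + 0.24·0.066
      = 0.07282 + 0.00875 + 0.00147 + 0.01584 = 0.09888

0.0989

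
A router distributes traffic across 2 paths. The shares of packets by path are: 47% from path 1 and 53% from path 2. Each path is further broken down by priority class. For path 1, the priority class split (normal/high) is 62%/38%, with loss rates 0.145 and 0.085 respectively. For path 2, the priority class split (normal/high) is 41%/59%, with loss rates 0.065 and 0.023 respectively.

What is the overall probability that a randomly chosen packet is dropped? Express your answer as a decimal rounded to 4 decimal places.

0.0788

P(L|1) = 0.62·0.145 + 0.38·0.085 = 0.0899 + 0.0323 = 0.1222
P(L|2) = 0.41·0.065 + 0.59·0.023 = 0.02665 + 0.01357 = 0.04022
By total probability over the outer partition,
P(L) = 0.47·0.1222 + 0.53·0.04022
      = 0.057434 + 0.0213166 = 0.0787506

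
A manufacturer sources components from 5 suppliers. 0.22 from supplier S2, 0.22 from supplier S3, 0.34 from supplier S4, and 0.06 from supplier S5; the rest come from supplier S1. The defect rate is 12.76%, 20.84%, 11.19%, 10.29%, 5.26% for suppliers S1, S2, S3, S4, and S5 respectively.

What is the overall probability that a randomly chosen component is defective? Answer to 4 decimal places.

0.1290

P(S1) = 1 − (0.22 + 0.22 + 0.34 + 0.06) = 0.16.
Summing over the partition,
P(D) = P(D|S1)·P(S1) + P(D|S2)·P(S2) + P(D|S3)·P(S3) + P(D|S4)·P(S4) + P(D|S5)·P(S5)
      = 0.1276·0.16 + 0.2084·0.22 + 0.1119·0.22 + 0.1029·0.34 + 0.0526·0.06
      = 0.020416 + 0.045848 + 0.024618 + 0.034986 + 0.003156 = 0.129024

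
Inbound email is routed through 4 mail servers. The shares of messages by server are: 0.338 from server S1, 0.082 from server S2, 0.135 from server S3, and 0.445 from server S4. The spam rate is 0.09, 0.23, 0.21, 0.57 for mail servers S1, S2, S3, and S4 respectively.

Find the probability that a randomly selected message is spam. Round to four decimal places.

Using total probability over the partition,
P(S) = P(S|S1)·P(S1) + P(S|S2)·P(S2) + P(S|S3)·P(S3) + P(S|S4)·P(S4)
      = 0.09·0.338 + 0.23·0.082 + 0.21·0.135 + 0.57·0.445
      = 0.03042 + 0.01886 + 0.02835 + 0.25365 = 0.33128

0.3313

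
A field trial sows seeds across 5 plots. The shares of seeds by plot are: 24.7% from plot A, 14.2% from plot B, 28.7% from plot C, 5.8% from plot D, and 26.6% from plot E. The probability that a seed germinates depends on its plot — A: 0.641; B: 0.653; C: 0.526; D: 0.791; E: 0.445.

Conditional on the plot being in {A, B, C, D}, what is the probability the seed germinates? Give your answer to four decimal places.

0.6102

Let S = {A, B, C, D}.
P(S) = 0.247 + 0.142 + 0.287 + 0.058 = 0.734.
P(G ∩ S) = 0.641·0.247 + 0.653·0.142 + 0.526·0.287 + 0.791·0.058 = 0.158327 + 0.092726 + 0.150962 + 0.045878 = 0.447893.
P(G | S) = 0.447893 / 0.734 = 0.610208…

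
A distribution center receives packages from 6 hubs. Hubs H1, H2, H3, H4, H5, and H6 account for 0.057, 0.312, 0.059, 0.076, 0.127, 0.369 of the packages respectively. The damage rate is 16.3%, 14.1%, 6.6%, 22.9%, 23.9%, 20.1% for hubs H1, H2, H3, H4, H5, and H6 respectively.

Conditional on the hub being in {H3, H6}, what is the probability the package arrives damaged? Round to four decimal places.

Let S = {H3, H6}.
P(S) = 0.059 + 0.369 = 0.428.
P(D ∩ S) = 0.066·0.059 + 0.201·0.369 = 0.003894 + 0.074169 = 0.078063.
P(D | S) = 0.078063 / 0.428 = 0.182390…

0.1824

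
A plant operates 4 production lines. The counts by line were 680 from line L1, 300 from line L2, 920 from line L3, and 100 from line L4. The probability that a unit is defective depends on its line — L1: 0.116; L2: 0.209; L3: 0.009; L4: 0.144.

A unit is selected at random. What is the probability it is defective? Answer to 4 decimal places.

0.0821

Total: 680 + 300 + 920 + 100 = 2000.
P(L1) = 680/2000 = 0.34. P(L2) = 300/2000 = 0.15. P(L3) = 920/2000 = 0.46. P(L4) = 100/2000 = 0.05.
P(D) = P(D|L1)·P(L1) + P(D|L2)·P(L2) + P(D|L3)·P(L3) + P(D|L4)·P(L4)
      = 0.116·0.34 + 0.209·0.15 + 0.009·0.46 + 0.144·0.05
      = 0.03944 + 0.03135 + 0.00414 + 0.0072 = 0.08213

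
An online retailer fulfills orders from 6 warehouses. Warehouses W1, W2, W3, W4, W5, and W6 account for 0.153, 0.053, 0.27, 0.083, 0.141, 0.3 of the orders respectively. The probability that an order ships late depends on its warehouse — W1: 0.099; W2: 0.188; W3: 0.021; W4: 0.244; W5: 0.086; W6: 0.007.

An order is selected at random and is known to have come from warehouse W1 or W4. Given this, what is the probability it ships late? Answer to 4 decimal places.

Let S = {W1, W4}.
P(S) = 0.153 + 0.083 = 0.236.
P(L ∩ S) = 0.099·0.153 + 0.244·0.083 = 0.015147 + 0.020252 = 0.035399.
P(L | S) = 0.035399 / 0.236 = 0.149996…

P(L|S) ≈ 0.1500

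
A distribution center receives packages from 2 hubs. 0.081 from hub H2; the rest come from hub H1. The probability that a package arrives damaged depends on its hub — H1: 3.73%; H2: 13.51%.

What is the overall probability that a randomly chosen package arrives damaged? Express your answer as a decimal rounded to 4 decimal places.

P(D) ≈ 0.0452

P(H1) = 1 − (0.081) = 0.919.
By the law of total probability,
P(D) = P(D|H1)·P(H1) + P(D|H2)·P(H2)
      = 0.0373·0.919 + 0.1351·0.081
      = 0.0342787 + 0.0109431 = 0.0452218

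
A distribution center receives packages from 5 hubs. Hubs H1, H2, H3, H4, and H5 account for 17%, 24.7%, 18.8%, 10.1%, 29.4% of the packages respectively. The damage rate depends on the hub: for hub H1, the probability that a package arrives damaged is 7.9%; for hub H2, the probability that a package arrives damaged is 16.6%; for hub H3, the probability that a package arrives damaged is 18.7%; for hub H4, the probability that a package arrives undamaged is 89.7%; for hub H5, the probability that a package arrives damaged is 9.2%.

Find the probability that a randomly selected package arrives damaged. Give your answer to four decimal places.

0.1270

P(D|H4) = 1 − 0.897 = 0.103.
Using total probability over the partition,
P(D) = P(D|H1)·P(H1) + P(D|H2)·P(H2) + P(D|H3)·P(H3) + P(D|H4)·P(H4) + P(D|H5)·P(H5)
      = 0.079·0.17 + 0.166·0.247 + 0.187·0.188 + 0.103·0.101 + 0.092·0.294
      = 0.01343 + 0.041002 + 0.035156 + 0.010403 + 0.027048 = 0.127039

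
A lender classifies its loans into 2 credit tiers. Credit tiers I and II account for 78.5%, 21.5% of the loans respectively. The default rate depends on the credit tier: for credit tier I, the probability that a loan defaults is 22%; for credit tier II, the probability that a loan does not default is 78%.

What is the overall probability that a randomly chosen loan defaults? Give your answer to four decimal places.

P(D) ≈ 0.2200

P(D|II) = 1 − 0.78 = 0.22.
P(D) = P(D|I)·P(I) + P(D|II)·P(II)
      = 0.22·0.785 + 0.22·0.215
      = 0.1727 + 0.0473 = 0.22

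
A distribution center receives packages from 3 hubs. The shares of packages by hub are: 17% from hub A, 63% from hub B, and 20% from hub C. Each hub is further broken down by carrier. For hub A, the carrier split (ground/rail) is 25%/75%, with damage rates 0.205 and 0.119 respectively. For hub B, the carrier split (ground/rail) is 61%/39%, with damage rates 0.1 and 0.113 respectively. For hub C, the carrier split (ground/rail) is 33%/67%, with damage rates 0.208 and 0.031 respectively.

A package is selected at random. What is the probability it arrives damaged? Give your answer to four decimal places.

P(D) ≈ 0.1080

P(D|A) = 0.25·0.205 + 0.75·0.119 = 0.05125 + 0.08925 = 0.1405
P(D|B) = 0.61·0.1 + 0.39·0.113 = 0.061 + 0.04407 = 0.10507
P(D|C) = 0.33·0.208 + 0.67·0.031 = 0.06864 + 0.02077 = 0.08941
Then overall,
P(D) = 0.17·0.1405 + 0.63·0.10507 + 0.2·0.08941
      = 0.023885 + 0.0661941 + 0.017882 = 0.1079611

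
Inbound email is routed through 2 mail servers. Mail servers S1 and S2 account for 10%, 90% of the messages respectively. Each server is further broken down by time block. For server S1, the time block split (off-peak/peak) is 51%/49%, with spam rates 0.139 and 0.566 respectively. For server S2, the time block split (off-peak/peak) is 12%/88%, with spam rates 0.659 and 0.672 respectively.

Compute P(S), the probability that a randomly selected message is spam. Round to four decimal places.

0.6382

P(S|S1) = 0.51·0.139 + 0.49·0.566 = 0.07089 + 0.27734 = 0.34823
P(S|S2) = 0.12·0.659 + 0.88·0.672 = 0.07908 + 0.59136 = 0.67044
By total probability over the outer partition,
P(S) = 0.1·0.34823 + 0.9·0.67044
      = 0.034823 + 0.603396 = 0.638219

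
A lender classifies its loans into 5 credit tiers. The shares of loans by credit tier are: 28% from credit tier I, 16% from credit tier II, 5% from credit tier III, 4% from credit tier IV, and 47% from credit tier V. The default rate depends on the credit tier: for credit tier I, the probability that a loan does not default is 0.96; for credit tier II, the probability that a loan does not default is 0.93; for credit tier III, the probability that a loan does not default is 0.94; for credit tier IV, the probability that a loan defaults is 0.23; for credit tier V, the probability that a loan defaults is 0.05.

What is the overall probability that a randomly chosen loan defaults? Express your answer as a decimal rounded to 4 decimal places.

P(D|I) = 1 − 0.96 = 0.04.
P(D|II) = 1 − 0.93 = 0.07.
P(D|III) = 1 − 0.94 = 0.06.
P(D) = P(D|I)·P(I) + P(D|II)·P(II) + P(D|III)·P(III) + P(D|IV)·P(IV) + P(D|V)·P(V)
      = 0.04·0.28 + 0.07·0.16 + 0.06·0.05 + 0.23·0.04 + 0.05·0.47
      = 0.0112 + 0.0112 + 0.003 + 0.0092 + 0.0235 = 0.0581

P(D) ≈ 0.0581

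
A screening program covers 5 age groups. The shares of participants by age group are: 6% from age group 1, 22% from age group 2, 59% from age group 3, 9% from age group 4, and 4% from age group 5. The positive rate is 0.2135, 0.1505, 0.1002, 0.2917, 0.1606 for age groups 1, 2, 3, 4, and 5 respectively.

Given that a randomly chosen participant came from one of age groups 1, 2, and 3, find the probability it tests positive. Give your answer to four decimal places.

Let S = {1, 2, 3}.
P(S) = 0.06 + 0.22 + 0.59 = 0.87.
P(T ∩ S) = 0.2135·0.06 + 0.1505·0.22 + 0.1002·0.59 = 0.01281 + 0.03311 + 0.059118 = 0.105038.
P(T | S) = 0.105038 / 0.87 = 0.120733…

P(T|S) ≈ 0.1207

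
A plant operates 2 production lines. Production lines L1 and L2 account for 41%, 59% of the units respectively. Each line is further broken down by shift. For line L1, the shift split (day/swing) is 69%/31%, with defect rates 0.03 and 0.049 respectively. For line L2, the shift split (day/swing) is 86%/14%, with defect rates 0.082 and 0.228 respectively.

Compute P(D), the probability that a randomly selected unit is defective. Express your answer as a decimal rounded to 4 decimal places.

0.0752

P(D|L1) = 0.69·0.03 + 0.31·0.049 = 0.0207 + 0.01519 = 0.03589
P(D|L2) = 0.86·0.082 + 0.14·0.228 = 0.07052 + 0.03192 = 0.10244
By total probability over the outer partition,
P(D) = 0.41·0.03589 + 0.59·0.10244
      = 0.0147149 + 0.0604396 = 0.0751545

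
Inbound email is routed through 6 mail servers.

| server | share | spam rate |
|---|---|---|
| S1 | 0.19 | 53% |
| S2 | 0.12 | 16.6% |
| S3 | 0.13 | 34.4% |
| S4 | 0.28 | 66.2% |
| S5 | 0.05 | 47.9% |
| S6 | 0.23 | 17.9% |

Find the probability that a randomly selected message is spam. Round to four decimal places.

By the law of total probability,
P(S) = P(S|S1)·P(S1) + P(S|S2)·P(S2) + P(S|S3)·P(S3) + P(S|S4)·P(S4) + P(S|S5)·P(S5) + P(S|S6)·P(S6)
      = 0.53·0.19 + 0.166·0.12 + 0.344·0.13 + 0.662·0.28 + 0.479·0.05 + 0.179·0.23
      = 0.1007 + 0.01992 + 0.04472 + 0.18536 + 0.02395 + 0.04117 = 0.41582

0.4158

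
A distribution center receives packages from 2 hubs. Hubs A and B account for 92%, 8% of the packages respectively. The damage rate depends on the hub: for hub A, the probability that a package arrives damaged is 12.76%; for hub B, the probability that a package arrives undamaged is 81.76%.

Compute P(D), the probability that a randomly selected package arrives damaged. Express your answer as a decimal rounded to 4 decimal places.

P(D|B) = 1 − 0.8176 = 0.1824.
By the law of total probability,
P(D) = P(D|A)·P(A) + P(D|B)·P(B)
      = 0.1276·0.92 + 0.1824·0.08
      = 0.117392 + 0.014592 = 0.131984

0.1320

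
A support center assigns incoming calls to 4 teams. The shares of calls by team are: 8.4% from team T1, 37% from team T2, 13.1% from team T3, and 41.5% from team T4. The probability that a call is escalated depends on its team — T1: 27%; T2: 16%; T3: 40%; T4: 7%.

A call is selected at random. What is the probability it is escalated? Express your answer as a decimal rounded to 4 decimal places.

Using total probability over the partition,
P(E) = P(E|T1)·P(T1) + P(E|T2)·P(T2) + P(E|T3)·P(T3) + P(E|T4)·P(T4)
      = 0.27·0.084 + 0.16·0.37 + 0.4·0.131 + 0.07·0.415
      = 0.02268 + 0.0592 + 0.0524 + 0.02905 = 0.16333

0.1633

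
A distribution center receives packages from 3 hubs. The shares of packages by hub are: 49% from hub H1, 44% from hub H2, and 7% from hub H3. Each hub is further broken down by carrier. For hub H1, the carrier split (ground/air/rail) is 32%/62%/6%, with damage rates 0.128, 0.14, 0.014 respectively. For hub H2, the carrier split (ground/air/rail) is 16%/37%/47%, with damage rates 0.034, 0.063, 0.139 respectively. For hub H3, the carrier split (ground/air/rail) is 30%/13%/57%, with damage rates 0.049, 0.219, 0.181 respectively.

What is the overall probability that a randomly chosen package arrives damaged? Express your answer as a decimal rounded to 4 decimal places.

P(D) ≈ 0.1147

P(D|H1) = 0.32·0.128 + 0.62·0.14 + 0.06·0.014 = 0.04096 + 0.0868 + 0.00084 = 0.1286
P(D|H2) = 0.16·0.034 + 0.37·0.063 + 0.47·0.139 = 0.00544 + 0.02331 + 0.06533 = 0.09408
P(D|H3) = 0.3·0.049 + 0.13·0.219 + 0.57·0.181 = 0.0147 + 0.02847 + 0.10317 = 0.14634
Then overall,
P(D) = 0.49·0.1286 + 0.44·0.09408 + 0.07·0.14634
      = 0.063014 + 0.0413952 + 0.0102438 = 0.114653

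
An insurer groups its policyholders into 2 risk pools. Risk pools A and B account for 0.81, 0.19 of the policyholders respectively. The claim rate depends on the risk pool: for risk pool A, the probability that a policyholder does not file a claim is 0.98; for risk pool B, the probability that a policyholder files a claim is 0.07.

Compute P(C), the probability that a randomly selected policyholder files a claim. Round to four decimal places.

0.0295

P(C|A) = 1 − 0.98 = 0.02.
By the law of total probability,
P(C) = P(C|A)·P(A) + P(C|B)·P(B)
      = 0.02·0.81 + 0.07·0.19
      = 0.0162 + 0.0133 = 0.0295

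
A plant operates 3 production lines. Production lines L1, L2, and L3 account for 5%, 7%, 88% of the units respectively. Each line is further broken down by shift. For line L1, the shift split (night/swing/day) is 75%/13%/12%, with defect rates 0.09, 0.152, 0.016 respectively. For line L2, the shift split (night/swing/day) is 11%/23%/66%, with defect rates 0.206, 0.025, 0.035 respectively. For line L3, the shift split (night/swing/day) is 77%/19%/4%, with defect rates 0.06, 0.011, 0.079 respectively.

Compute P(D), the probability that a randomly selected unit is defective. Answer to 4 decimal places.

P(D|L1) = 0.75·0.09 + 0.13·0.152 + 0.12·0.016 = 0.0675 + 0.01976 + 0.00192 = 0.08918
P(D|L2) = 0.11·0.206 + 0.23·0.025 + 0.66·0.035 = 0.02266 + 0.00575 + 0.0231 = 0.05151
P(D|L3) = 0.77·0.06 + 0.19·0.011 + 0.04·0.079 = 0.0462 + 0.00209 + 0.00316 = 0.05145
By total probability over the outer partition,
P(D) = 0.05·0.08918 + 0.07·0.05151 + 0.88·0.05145
      = 0.004459 + 0.0036057 + 0.045276 = 0.0533407

P(D) ≈ 0.0533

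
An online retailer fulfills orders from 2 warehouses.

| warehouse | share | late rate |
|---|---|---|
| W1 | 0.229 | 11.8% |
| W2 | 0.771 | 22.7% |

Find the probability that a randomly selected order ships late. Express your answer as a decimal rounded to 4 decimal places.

P(L) ≈ 0.2020

P(L) = P(L|W1)·P(W1) + P(L|W2)·P(W2)
      = 0.118·0.229 + 0.227·0.771
      = 0.027022 + 0.175017 = 0.202039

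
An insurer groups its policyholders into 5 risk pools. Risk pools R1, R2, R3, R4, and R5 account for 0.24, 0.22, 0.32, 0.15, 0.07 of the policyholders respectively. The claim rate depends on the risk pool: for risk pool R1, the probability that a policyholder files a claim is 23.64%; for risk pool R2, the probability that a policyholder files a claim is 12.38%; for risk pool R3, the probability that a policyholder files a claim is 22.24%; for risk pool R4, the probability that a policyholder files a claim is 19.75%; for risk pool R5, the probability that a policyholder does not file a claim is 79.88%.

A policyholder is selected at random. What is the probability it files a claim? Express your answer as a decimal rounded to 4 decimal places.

P(C|R5) = 1 − 0.7988 = 0.2012.
P(C) = P(C|R1)·P(R1) + P(C|R2)·P(R2) + P(C|R3)·P(R3) + P(C|R4)·P(R4) + P(C|R5)·P(R5)
      = 0.2364·0.24 + 0.1238·0.22 + 0.2224·0.32 + 0.1975·0.15 + 0.2012·0.07
      = 0.056736 + 0.027236 + 0.071168 + 0.029625 + 0.014084 = 0.198849

P(C) ≈ 0.1988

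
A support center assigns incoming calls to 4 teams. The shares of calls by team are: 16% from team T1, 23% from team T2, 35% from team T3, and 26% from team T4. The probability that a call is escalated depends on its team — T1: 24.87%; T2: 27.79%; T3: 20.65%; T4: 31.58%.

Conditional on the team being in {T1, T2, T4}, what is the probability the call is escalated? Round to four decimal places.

Let S = {T1, T2, T4}.
P(S) = 0.16 + 0.23 + 0.26 = 0.65.
P(E ∩ S) = 0.2487·0.16 + 0.2779·0.23 + 0.3158·0.26 = 0.039792 + 0.063917 + 0.082108 = 0.185817.
P(E | S) = 0.185817 / 0.65 = 0.285872…

0.2859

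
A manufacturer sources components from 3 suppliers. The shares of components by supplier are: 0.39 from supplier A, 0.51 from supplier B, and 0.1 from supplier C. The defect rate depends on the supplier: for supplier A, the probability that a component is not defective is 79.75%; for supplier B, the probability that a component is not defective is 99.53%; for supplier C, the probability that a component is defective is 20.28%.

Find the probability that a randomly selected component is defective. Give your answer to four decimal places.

P(D|A) = 1 − 0.7975 = 0.2025.
P(D|B) = 1 − 0.9953 = 0.0047.
Summing over the partition,
P(D) = P(D|A)·P(A) + P(D|B)·P(B) + P(D|C)·P(C)
      = 0.2025·0.39 + 0.0047·0.51 + 0.2028·0.1
      = 0.078975 + 0.002397 + 0.02028 = 0.101652

P(D) ≈ 0.1017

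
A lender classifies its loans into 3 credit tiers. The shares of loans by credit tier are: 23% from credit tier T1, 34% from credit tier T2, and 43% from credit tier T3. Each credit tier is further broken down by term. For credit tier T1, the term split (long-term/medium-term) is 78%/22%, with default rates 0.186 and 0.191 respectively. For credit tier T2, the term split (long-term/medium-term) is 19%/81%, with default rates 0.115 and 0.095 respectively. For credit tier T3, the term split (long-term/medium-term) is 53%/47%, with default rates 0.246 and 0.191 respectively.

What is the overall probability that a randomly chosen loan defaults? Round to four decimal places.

P(D|T1) = 0.78·0.186 + 0.22·0.191 = 0.14508 + 0.04202 = 0.1871
P(D|T2) = 0.19·0.115 + 0.81·0.095 = 0.02185 + 0.07695 = 0.0988
P(D|T3) = 0.53·0.246 + 0.47·0.191 = 0.13038 + 0.08977 = 0.22015
Then overall,
P(D) = 0.23·0.1871 + 0.34·0.0988 + 0.43·0.22015
      = 0.043033 + 0.033592 + 0.0946645 = 0.1712895

0.1713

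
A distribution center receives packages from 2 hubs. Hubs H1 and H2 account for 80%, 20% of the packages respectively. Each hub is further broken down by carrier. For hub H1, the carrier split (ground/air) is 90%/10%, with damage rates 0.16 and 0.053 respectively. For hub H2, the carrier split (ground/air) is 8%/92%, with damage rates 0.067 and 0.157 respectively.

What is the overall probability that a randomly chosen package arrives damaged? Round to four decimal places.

P(D|H1) = 0.9·0.16 + 0.1·0.053 = 0.144 + 0.0053 = 0.1493
P(D|H2) = 0.08·0.067 + 0.92·0.157 = 0.00536 + 0.14444 = 0.1498
Then overall,
P(D) = 0.8·0.1493 + 0.2·0.1498
      = 0.11944 + 0.02996 = 0.1494

P(D) ≈ 0.1494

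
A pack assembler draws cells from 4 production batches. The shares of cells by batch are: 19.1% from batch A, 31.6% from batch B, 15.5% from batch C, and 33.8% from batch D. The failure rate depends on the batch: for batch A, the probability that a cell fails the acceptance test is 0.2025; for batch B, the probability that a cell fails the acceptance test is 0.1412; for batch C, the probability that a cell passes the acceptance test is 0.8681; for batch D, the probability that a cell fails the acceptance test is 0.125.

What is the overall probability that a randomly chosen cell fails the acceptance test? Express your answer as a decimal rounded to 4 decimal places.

P(F|C) = 1 − 0.8681 = 0.1319.
P(F) = P(F|A)·P(A) + P(F|B)·P(B) + P(F|C)·P(C) + P(F|D)·P(D)
      = 0.2025·0.191 + 0.1412·0.316 + 0.1319·0.155 + 0.125·0.338
      = 0.0386775 + 0.0446192 + 0.0204445 + 0.04225 = 0.1459912

P(F) ≈ 0.1460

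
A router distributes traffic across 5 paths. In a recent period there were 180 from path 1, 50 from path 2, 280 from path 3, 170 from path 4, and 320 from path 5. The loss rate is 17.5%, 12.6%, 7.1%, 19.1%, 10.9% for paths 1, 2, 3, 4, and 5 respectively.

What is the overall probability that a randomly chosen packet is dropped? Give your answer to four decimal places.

0.1250

Total: 180 + 50 + 280 + 170 + 320 = 1000.
P(1) = 180/1000 = 0.18. P(2) = 50/1000 = 0.05. P(3) = 280/1000 = 0.28. P(4) = 170/1000 = 0.17. P(5) = 320/1000 = 0.32.
P(L) = P(L|1)·P(1) + P(L|2)·P(2) + P(L|3)·P(3) + P(L|4)·P(4) + P(L|5)·P(5)
      = 0.175·0.18 + 0.126·0.05 + 0.071·0.28 + 0.191·0.17 + 0.109·0.32
      = 0.0315 + 0.0063 + 0.01988 + 0.03247 + 0.03488 = 0.12503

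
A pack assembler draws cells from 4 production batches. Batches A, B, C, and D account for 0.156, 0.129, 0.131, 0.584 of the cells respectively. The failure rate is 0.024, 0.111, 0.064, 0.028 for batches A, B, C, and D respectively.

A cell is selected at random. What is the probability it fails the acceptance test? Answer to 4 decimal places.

P(F) ≈ 0.0428

P(F) = P(F|A)·P(A) + P(F|B)·P(B) + P(F|C)·P(C) + P(F|D)·P(D)
      = 0.024·0.156 + 0.111·0.129 + 0.064·0.131 + 0.028·0.584
      = 0.003744 + 0.014319 + 0.008384 + 0.016352 = 0.042799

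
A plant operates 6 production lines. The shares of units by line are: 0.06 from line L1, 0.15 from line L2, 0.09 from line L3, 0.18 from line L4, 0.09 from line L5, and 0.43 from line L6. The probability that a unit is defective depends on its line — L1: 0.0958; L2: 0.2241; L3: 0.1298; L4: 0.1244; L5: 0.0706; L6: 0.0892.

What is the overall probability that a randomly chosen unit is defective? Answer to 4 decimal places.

Using total probability over the partition,
P(D) = P(D|L1)·P(L1) + P(D|L2)·P(L2) + P(D|L3)·P(L3) + P(D|L4)·P(L4) + P(D|L5)·P(L5) + P(D|L6)·P(L6)
      = 0.0958·0.06 + 0.2241·0.15 + 0.1298·0.09 + 0.1244·0.18 + 0.0706·0.09 + 0.0892·0.43
      = 0.005748 + 0.033615 + 0.011682 + 0.022392 + 0.006354 + 0.038356 = 0.118147

P(D) ≈ 0.1181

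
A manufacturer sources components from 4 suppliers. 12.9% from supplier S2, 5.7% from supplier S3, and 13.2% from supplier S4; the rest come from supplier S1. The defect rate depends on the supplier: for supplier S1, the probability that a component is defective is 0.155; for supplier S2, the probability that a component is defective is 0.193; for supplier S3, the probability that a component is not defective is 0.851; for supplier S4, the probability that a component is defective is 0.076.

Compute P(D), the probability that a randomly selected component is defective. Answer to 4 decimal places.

P(S1) = 1 − (0.129 + 0.057 + 0.132) = 0.682.
P(D|S3) = 1 − 0.851 = 0.149.
P(D) = P(D|S1)·P(S1) + P(D|S2)·P(S2) + P(D|S3)·P(S3) + P(D|S4)·P(S4)
      = 0.155·0.682 + 0.193·0.129 + 0.149·0.057 + 0.076·0.132
      = 0.10571 + 0.024897 + 0.008493 + 0.010032 = 0.149132

0.1491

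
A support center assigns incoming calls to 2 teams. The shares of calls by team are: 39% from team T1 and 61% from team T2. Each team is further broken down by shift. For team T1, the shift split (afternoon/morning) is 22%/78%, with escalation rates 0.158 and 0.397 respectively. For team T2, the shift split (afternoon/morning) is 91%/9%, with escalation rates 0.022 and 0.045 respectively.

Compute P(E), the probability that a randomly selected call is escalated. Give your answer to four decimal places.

0.1490

P(E|T1) = 0.22·0.158 + 0.78·0.397 = 0.03476 + 0.30966 = 0.34442
P(E|T2) = 0.91·0.022 + 0.09·0.045 = 0.02002 + 0.00405 = 0.02407
By total probability over the outer partition,
P(E) = 0.39·0.34442 + 0.61·0.02407
      = 0.1343238 + 0.0146827 = 0.1490065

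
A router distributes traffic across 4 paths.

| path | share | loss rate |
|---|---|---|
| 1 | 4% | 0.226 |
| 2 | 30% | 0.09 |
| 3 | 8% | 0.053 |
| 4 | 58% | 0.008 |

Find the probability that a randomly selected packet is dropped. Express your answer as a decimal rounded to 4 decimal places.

0.0449

Summing over the partition,
P(L) = P(L|1)·P(1) + P(L|2)·P(2) + P(L|3)·P(3) + P(L|4)·P(4)
      = 0.226·0.04 + 0.09·0.3 + 0.053·0.08 + 0.008·0.58
      = 0.00904 + 0.027 + 0.00424 + 0.00464 = 0.04492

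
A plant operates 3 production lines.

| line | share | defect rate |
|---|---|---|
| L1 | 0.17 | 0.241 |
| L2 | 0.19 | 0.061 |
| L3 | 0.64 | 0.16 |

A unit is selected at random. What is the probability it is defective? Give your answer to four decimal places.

0.1550

P(D) = P(D|L1)·P(L1) + P(D|L2)·P(L2) + P(D|L3)·P(L3)
      = 0.241·0.17 + 0.061·0.19 + 0.16·0.64
      = 0.04097 + 0.01159 + 0.1024 = 0.15496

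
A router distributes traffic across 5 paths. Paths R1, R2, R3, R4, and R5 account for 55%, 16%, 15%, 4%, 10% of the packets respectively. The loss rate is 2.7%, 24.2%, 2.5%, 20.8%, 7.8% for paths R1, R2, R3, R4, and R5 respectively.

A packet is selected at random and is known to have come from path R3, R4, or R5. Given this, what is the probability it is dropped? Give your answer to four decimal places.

0.0685

Let S = {R3, R4, R5}.
P(S) = 0.15 + 0.04 + 0.1 = 0.29.
P(L ∩ S) = 0.025·0.15 + 0.208·0.04 + 0.078·0.1 = 0.00375 + 0.00832 + 0.0078 = 0.01987.
P(L | S) = 0.01987 / 0.29 = 0.068517…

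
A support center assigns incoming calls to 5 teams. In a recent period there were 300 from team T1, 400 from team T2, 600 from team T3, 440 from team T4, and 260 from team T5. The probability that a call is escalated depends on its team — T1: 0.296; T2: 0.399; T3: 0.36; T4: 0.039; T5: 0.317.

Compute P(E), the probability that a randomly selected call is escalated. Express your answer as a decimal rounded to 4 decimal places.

P(E) ≈ 0.2820

Total: 300 + 400 + 600 + 440 + 260 = 2000.
P(T1) = 300/2000 = 0.15. P(T2) = 400/2000 = 0.2. P(T3) = 600/2000 = 0.3. P(T4) = 440/2000 = 0.22. P(T5) = 260/2000 = 0.13.
P(E) = P(E|T1)·P(T1) + P(E|T2)·P(T2) + P(E|T3)·P(T3) + P(E|T4)·P(T4) + P(E|T5)·P(T5)
      = 0.296·0.15 + 0.399·0.2 + 0.36·0.3 + 0.039·0.22 + 0.317·0.13
      = 0.0444 + 0.0798 + 0.108 + 0.00858 + 0.04121 = 0.28199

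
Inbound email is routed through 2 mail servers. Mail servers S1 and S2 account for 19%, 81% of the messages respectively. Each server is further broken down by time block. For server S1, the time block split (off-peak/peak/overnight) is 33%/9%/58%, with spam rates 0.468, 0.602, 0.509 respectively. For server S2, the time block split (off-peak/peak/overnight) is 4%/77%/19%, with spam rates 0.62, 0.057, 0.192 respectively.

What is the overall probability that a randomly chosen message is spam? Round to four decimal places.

0.1809

P(S|S1) = 0.33·0.468 + 0.09·0.602 + 0.58·0.509 = 0.15444 + 0.05418 + 0.29522 = 0.50384
P(S|S2) = 0.04·0.62 + 0.77·0.057 + 0.19·0.192 = 0.0248 + 0.04389 + 0.03648 = 0.10517
By total probability over the outer partition,
P(S) = 0.19·0.50384 + 0.81·0.10517
      = 0.0957296 + 0.0851877 = 0.1809173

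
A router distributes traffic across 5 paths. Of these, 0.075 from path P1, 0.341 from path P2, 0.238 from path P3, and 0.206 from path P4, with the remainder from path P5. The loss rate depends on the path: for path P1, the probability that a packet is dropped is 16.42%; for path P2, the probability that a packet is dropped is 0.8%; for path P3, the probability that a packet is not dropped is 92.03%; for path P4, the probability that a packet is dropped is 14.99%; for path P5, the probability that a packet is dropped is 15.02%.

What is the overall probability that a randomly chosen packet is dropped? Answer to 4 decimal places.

P(L) ≈ 0.0859

P(P5) = 1 − (0.075 + 0.341 + 0.238 + 0.206) = 0.14.
P(L|P3) = 1 − 0.9203 = 0.0797.
Using total probability over the partition,
P(L) = P(L|P1)·P(P1) + P(L|P2)·P(P2) + P(L|P3)·P(P3) + P(L|P4)·P(P4) + P(L|P5)·P(P5)
      = 0.1642·0.075 + 0.008·0.341 + 0.0797·0.238 + 0.1499·0.206 + 0.1502·0.14
      = 0.012315 + 0.002728 + 0.0189686 + 0.0308794 + 0.021028 = 0.085919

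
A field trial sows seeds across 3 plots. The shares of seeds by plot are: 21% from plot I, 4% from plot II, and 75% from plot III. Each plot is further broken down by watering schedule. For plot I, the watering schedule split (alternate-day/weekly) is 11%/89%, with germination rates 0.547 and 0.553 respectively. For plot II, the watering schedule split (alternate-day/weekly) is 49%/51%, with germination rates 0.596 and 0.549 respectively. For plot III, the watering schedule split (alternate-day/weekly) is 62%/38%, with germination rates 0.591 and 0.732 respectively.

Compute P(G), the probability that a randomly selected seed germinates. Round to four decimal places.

P(G|I) = 0.11·0.547 + 0.89·0.553 = 0.06017 + 0.49217 = 0.55234
P(G|II) = 0.49·0.596 + 0.51·0.549 = 0.29204 + 0.27999 = 0.57203
P(G|III) = 0.62·0.591 + 0.38·0.732 = 0.36642 + 0.27816 = 0.64458
Then overall,
P(G) = 0.21·0.55234 + 0.04·0.57203 + 0.75·0.64458
      = 0.1159914 + 0.0228812 + 0.483435 = 0.6223076

0.6223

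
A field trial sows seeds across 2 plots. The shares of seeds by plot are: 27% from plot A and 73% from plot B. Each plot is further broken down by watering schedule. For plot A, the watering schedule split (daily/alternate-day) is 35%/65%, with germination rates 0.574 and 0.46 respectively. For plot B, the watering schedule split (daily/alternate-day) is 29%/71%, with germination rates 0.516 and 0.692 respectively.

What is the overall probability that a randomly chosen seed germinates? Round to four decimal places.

P(G|A) = 0.35·0.574 + 0.65·0.46 = 0.2009 + 0.299 = 0.4999
P(G|B) = 0.29·0.516 + 0.71·0.692 = 0.14964 + 0.49132 = 0.64096
By total probability over the outer partition,
P(G) = 0.27·0.4999 + 0.73·0.64096
      = 0.134973 + 0.4679008 = 0.6028738

P(G) ≈ 0.6029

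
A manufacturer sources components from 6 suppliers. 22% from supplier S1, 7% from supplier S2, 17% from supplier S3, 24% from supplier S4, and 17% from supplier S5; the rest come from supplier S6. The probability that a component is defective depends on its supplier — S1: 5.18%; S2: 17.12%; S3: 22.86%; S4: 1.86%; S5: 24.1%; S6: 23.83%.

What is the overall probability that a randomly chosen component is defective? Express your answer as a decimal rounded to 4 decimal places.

P(S6) = 1 − (0.22 + 0.07 + 0.17 + 0.24 + 0.17) = 0.13.
P(D) = P(D|S1)·P(S1) + P(D|S2)·P(S2) + P(D|S3)·P(S3) + P(D|S4)·P(S4) + P(D|S5)·P(S5) + P(D|S6)·P(S6)
      = 0.0518·0.22 + 0.1712·0.07 + 0.2286·0.17 + 0.0186·0.24 + 0.241·0.17 + 0.2383·0.13
      = 0.011396 + 0.011984 + 0.038862 + 0.004464 + 0.04097 + 0.030979 = 0.138655

0.1387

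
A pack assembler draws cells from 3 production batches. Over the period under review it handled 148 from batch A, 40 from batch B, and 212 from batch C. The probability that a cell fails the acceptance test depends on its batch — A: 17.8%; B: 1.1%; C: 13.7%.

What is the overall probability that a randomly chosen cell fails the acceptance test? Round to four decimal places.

Total: 148 + 40 + 212 = 400.
P(A) = 148/400 = 0.37. P(B) = 40/400 = 0.1. P(C) = 212/400 = 0.53.
P(F) = P(F|A)·P(A) + P(F|B)·P(B) + P(F|C)·P(C)
      = 0.178·0.37 + 0.011·0.1 + 0.137·0.53
      = 0.06586 + 0.0011 + 0.07261 = 0.13957

0.1396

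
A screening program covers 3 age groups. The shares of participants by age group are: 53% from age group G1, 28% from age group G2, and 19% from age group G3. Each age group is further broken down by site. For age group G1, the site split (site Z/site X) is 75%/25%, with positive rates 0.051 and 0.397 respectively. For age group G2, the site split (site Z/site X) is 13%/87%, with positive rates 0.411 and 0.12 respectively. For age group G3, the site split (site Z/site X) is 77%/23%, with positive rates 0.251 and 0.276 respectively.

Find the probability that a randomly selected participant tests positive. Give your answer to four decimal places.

0.1658

P(T|G1) = 0.75·0.051 + 0.25·0.397 = 0.03825 + 0.09925 = 0.1375
P(T|G2) = 0.13·0.411 + 0.87·0.12 = 0.05343 + 0.1044 = 0.15783
P(T|G3) = 0.77·0.251 + 0.23·0.276 = 0.19327 + 0.06348 = 0.25675
Then overall,
P(T) = 0.53·0.1375 + 0.28·0.15783 + 0.19·0.25675
      = 0.072875 + 0.0441924 + 0.0487825 = 0.1658499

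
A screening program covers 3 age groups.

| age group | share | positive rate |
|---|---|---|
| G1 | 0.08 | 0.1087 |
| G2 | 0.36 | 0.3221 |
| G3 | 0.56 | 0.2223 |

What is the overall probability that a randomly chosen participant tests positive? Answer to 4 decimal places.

P(T) ≈ 0.2491

P(T) = P(T|G1)·P(G1) + P(T|G2)·P(G2) + P(T|G3)·P(G3)
      = 0.1087·0.08 + 0.3221·0.36 + 0.2223·0.56
      = 0.008696 + 0.115956 + 0.124488 = 0.24914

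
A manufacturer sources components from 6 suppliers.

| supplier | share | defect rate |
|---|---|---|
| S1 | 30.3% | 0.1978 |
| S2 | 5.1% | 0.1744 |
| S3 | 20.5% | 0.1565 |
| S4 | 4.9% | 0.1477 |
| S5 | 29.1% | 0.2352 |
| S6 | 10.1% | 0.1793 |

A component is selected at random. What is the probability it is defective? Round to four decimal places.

P(D) = P(D|S1)·P(S1) + P(D|S2)·P(S2) + P(D|S3)·P(S3) + P(D|S4)·P(S4) + P(D|S5)·P(S5) + P(D|S6)·P(S6)
      = 0.1978·0.303 + 0.1744·0.051 + 0.1565·0.205 + 0.1477·0.049 + 0.2352·0.291 + 0.1793·0.101
      = 0.0599334 + 0.0088944 + 0.0320825 + 0.0072373 + 0.0684432 + 0.0181093 = 0.1947001

P(D) ≈ 0.1947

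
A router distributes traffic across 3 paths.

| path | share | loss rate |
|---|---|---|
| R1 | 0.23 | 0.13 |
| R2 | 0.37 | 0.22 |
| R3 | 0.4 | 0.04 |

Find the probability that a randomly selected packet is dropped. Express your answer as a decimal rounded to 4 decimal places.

P(L) = P(L|R1)·P(R1) + P(L|R2)·P(R2) + P(L|R3)·P(R3)
      = 0.13·0.23 + 0.22·0.37 + 0.04·0.4
      = 0.0299 + 0.0814 + 0.016 = 0.1273

0.1273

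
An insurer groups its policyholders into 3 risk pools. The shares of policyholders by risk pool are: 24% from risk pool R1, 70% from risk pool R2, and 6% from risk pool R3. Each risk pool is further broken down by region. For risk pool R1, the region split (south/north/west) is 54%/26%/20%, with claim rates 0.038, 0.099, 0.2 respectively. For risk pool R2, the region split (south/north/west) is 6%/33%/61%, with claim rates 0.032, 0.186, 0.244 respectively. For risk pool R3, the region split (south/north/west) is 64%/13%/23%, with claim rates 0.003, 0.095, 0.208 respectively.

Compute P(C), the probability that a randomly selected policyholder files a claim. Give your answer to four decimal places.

P(C|R1) = 0.54·0.038 + 0.26·0.099 + 0.2·0.2 = 0.02052 + 0.02574 + 0.04 = 0.08626
P(C|R2) = 0.06·0.032 + 0.33·0.186 + 0.61·0.244 = 0.00192 + 0.06138 + 0.14884 = 0.21214
P(C|R3) = 0.64·0.003 + 0.13·0.095 + 0.23·0.208 = 0.00192 + 0.01235 + 0.04784 = 0.06211
Then overall,
P(C) = 0.24·0.08626 + 0.7·0.21214 + 0.06·0.06211
      = 0.0207024 + 0.148498 + 0.0037266 = 0.172927

0.1729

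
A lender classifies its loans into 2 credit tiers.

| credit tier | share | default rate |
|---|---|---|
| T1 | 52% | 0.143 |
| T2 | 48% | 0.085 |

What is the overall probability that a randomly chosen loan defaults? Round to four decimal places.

0.1152

Using total probability over the partition,
P(D) = P(D|T1)·P(T1) + P(D|T2)·P(T2)
      = 0.143·0.52 + 0.085·0.48
      = 0.07436 + 0.0408 = 0.11516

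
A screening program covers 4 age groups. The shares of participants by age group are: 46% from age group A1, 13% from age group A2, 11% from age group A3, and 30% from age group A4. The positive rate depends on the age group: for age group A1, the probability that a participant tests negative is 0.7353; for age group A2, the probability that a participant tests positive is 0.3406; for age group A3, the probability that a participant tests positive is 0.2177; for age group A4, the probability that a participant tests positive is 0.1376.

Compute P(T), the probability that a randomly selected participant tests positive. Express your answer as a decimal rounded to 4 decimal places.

P(T|A1) = 1 − 0.7353 = 0.2647.
Summing over the partition,
P(T) = P(T|A1)·P(A1) + P(T|A2)·P(A2) + P(T|A3)·P(A3) + P(T|A4)·P(A4)
      = 0.2647·0.46 + 0.3406·0.13 + 0.2177·0.11 + 0.1376·0.3
      = 0.121762 + 0.044278 + 0.023947 + 0.04128 = 0.231267

P(T) ≈ 0.2313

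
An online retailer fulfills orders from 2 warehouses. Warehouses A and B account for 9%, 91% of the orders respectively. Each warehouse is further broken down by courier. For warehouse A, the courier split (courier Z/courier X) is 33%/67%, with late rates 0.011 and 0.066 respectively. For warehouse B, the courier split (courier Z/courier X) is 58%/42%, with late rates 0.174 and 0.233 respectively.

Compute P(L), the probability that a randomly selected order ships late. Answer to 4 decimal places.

P(L|A) = 0.33·0.011 + 0.67·0.066 = 0.00363 + 0.04422 = 0.04785
P(L|B) = 0.58·0.174 + 0.42·0.233 = 0.10092 + 0.09786 = 0.19878
Then overall,
P(L) = 0.09·0.04785 + 0.91·0.19878
      = 0.0043065 + 0.1808898 = 0.1851963

0.1852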